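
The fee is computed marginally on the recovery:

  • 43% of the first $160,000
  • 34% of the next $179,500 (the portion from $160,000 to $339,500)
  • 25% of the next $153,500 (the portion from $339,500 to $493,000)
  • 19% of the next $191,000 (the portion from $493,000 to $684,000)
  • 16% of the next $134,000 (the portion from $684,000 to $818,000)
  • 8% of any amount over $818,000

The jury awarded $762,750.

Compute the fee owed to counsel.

$217,095.00

First $160,000 at 43% = $68,800.00
Next $179,500 at 34% = $61,030.00
Next $153,500 at 25% = $38,375.00
Next $191,000 at 19% = $36,290.00
Remaining $78,750 at 16% = $12,600.00
Fee: $68,800.00 + $61,030.00 + $38,375.00 + $36,290.00 + $12,600.00 = $217,095.00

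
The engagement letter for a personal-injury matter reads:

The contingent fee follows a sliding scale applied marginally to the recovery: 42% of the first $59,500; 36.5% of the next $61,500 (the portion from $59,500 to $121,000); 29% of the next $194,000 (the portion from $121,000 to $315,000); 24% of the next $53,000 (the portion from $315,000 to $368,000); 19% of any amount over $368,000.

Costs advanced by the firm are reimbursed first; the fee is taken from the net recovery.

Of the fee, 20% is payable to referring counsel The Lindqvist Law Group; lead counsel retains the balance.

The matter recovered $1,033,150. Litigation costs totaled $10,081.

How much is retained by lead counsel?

$192,704.49

Fee base (net of costs): $1,033,150 − $10,081 = $1,023,069
First $59,500 at 42% = $24,990.00
Next $61,500 at 36.5% = $22,447.50
Next $194,000 at 29% = $56,260.00
Next $53,000 at 24% = $12,720.00
Remaining $655,069 at 19% = $124,463.11
Fee: $24,990.00 + $22,447.50 + $56,260.00 + $12,720.00 + $124,463.11 = $240,880.61
Referral share: 20% of $240,880.61 = $48,176.12; lead counsel retains $240,880.61 − $48,176.12 = $192,704.49.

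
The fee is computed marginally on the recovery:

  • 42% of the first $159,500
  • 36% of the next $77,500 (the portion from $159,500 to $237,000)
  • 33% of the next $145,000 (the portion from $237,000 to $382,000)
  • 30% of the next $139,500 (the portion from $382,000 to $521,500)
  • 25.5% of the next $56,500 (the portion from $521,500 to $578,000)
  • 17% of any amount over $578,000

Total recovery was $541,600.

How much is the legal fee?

$189,715.50

First $159,500 at 42% = $66,990.00
Next $77,500 at 36% = $27,900.00
Next $145,000 at 33% = $47,850.00
Next $139,500 at 30% = $41,850.00
Remaining $20,100 at 25.5% = $5,125.50
Fee: $66,990.00 + $27,900.00 + $47,850.00 + $41,850.00 + $5,125.50 = $189,715.50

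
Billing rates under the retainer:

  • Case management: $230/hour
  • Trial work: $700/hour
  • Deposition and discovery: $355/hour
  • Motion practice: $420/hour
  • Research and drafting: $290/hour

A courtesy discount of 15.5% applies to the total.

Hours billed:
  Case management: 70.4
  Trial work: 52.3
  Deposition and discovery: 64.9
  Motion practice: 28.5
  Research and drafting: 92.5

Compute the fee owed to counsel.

Case management: 70.4 × $230 = $16,192.00
Trial work: 52.3 × $700 = $36,610.00
Deposition and discovery: 64.9 × $355 = $23,039.50
Motion practice: 28.5 × $420 = $11,970.00
Research and drafting: 92.5 × $290 = $26,825.00
Subtotal: $114,636.50
Less 15.5% discount: −$17,768.66
Total: $114,636.50 − $17,768.66 = $96,867.84

$96,867.84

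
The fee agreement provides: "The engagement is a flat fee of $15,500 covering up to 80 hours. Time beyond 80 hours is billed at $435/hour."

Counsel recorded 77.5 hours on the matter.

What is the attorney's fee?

77.5 hours is within the 80-hour scope; only the flat fee applies.

$15,500.00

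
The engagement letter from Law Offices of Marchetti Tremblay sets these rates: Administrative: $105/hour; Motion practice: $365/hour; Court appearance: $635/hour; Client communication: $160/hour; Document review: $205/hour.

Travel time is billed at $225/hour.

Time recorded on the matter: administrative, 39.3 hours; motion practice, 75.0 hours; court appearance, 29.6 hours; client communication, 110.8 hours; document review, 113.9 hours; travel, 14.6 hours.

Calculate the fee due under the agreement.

Administrative: 39.3 × $105 = $4,126.50
Motion practice: 75.0 × $365 = $27,375.00
Court appearance: 29.6 × $635 = $18,796.00
Client communication: 110.8 × $160 = $17,728.00
Document review: 113.9 × $205 = $23,349.50
Subtotal: $4,126.50 + $27,375.00 + $18,796.00 + $17,728.00 + $23,349.50 = $91,375.00
Travel: 14.6 × $225 = $3,285.00
Total: $91,375.00 + $3,285.00 = $94,660.00

$94,660.00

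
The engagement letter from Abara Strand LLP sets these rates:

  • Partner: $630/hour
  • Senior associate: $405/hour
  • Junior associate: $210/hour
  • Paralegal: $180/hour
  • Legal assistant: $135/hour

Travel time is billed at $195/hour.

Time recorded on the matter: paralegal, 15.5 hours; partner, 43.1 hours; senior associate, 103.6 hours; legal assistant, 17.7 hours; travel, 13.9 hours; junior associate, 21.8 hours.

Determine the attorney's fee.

$81,579.00

Partner: 43.1 × $630 = $27,153.00
Senior associate: 103.6 × $405 = $41,958.00
Junior associate: 21.8 × $210 = $4,578.00
Paralegal: 15.5 × $180 = $2,790.00
Legal assistant: 17.7 × $135 = $2,389.50
Subtotal: $27,153.00 + $41,958.00 + $4,578.00 + $2,790.00 + $2,389.50 = $78,868.50
Travel: 13.9 × $195 = $2,710.50
Total: $78,868.50 + $2,710.50 = $81,579.00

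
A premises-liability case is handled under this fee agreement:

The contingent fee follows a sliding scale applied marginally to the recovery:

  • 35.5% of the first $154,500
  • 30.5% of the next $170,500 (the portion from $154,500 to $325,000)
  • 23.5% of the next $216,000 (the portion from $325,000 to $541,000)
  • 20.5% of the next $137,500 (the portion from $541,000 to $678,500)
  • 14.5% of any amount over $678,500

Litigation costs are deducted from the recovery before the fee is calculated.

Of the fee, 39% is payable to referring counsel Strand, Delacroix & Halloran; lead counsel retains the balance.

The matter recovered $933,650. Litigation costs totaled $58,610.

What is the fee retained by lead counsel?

$130,720.44

Fee base (net of costs): $933,650 − $58,610 = $875,040
First $154,500 at 35.5% = $54,847.50
Next $170,500 at 30.5% = $52,002.50
Next $216,000 at 23.5% = $50,760.00
Next $137,500 at 20.5% = $28,187.50
Remaining $196,540 at 14.5% = $28,498.30
Fee: $54,847.50 + $52,002.50 + $50,760.00 + $28,187.50 + $28,498.30 = $214,295.80
Referral share: 39% of $214,295.80 = $83,575.36; lead counsel retains $214,295.80 − $83,575.36 = $130,720.44.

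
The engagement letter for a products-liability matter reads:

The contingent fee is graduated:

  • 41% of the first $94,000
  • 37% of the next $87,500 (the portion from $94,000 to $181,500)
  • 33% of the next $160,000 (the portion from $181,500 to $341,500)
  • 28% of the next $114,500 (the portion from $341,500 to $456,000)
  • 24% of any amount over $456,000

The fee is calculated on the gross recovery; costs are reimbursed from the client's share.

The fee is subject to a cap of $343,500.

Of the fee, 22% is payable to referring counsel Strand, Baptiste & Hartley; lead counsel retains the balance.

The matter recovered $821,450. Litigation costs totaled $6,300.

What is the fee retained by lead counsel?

Fee base is the gross recovery, $821,450; costs are reimbursed separately.
First $94,000 at 41% = $38,540.00
Next $87,500 at 37% = $32,375.00
Next $160,000 at 33% = $52,800.00
Next $114,500 at 28% = $32,060.00
Remaining $365,450 at 24% = $87,708.00
Fee: $38,540.00 + $32,375.00 + $52,800.00 + $32,060.00 + $87,708.00 = $243,483.00
$243,483.00 is under the $343,500 cap.
Referral share: 22% of $243,483.00 = $53,566.26; lead counsel retains $243,483.00 − $53,566.26 = $189,916.74.

$189,916.74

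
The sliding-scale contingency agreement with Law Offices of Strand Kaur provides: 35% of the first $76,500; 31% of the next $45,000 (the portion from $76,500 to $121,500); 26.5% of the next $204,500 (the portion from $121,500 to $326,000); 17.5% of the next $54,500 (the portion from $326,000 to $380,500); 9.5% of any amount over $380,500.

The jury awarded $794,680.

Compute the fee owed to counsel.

First $76,500 at 35% = $26,775.00
Next $45,000 at 31% = $13,950.00
Next $204,500 at 26.5% = $54,192.50
Next $54,500 at 17.5% = $9,537.50
Remaining $414,180 at 9.5% = $39,347.10
Fee: $26,775.00 + $13,950.00 + $54,192.50 + $9,537.50 + $39,347.10 = $143,802.10

$143,802.10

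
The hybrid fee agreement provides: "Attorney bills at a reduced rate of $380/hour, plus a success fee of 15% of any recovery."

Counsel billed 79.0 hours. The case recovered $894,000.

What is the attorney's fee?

Hourly: 79.0 × $380 = $30,020.00
Success fee: 15% of $894,000 = $134,100.00
Total: $30,020.00 + $134,100.00 = $164,120.00

$164,120.00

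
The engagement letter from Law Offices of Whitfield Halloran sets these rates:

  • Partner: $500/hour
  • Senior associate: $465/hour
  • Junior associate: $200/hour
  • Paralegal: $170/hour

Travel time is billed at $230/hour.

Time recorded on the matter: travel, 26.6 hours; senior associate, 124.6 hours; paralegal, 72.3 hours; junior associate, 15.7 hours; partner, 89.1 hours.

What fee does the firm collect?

$124,038.00

Partner: 89.1 × $500 = $44,550.00
Senior associate: 124.6 × $465 = $57,939.00
Junior associate: 15.7 × $200 = $3,140.00
Paralegal: 72.3 × $170 = $12,291.00
Subtotal: $44,550.00 + $57,939.00 + $3,140.00 + $12,291.00 = $117,920.00
Travel: 26.6 × $230 = $6,118.00
Total: $117,920.00 + $6,118.00 = $124,038.00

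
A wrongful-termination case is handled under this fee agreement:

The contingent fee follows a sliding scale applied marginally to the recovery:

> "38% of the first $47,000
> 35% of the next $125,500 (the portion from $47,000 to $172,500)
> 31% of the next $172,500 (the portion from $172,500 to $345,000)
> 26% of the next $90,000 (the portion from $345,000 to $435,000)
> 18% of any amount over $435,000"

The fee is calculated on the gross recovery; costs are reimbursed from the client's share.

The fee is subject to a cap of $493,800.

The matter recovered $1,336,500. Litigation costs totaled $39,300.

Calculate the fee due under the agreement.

Fee base is the gross recovery, $1,336,500; costs are reimbursed separately.
First $47,000 at 38% = $17,860.00
Next $125,500 at 35% = $43,925.00
Next $172,500 at 31% = $53,475.00
Next $90,000 at 26% = $23,400.00
Remaining $901,500 at 18% = $162,270.00
Fee: $17,860.00 + $43,925.00 + $53,475.00 + $23,400.00 + $162,270.00 = $300,930.00
$300,930.00 is under the $493,800 cap.

$300,930.00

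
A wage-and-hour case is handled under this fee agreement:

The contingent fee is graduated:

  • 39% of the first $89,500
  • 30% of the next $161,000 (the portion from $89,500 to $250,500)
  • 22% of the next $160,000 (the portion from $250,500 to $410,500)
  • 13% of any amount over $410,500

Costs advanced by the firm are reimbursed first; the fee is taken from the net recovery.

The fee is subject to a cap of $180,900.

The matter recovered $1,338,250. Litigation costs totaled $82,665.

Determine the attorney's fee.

Fee base (net of costs): $1,338,250 − $82,665 = $1,255,585
First $89,500 at 39% = $34,905.00
Next $161,000 at 30% = $48,300.00
Next $160,000 at 22% = $35,200.00
Remaining $845,085 at 13% = $109,861.05
Fee: $34,905.00 + $48,300.00 + $35,200.00 + $109,861.05 = $228,266.05
$228,266.05 exceeds the $180,900 cap, so the fee is capped at $180,900.00.

$180,900.00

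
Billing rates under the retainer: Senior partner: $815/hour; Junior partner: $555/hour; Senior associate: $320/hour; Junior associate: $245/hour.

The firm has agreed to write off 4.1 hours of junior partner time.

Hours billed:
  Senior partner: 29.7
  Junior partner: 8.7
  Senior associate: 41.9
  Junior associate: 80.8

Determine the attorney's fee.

Senior partner: 29.7 × $815 = $24,205.50
Junior partner: 8.7 × $555 = $4,828.50
Senior associate: 41.9 × $320 = $13,408.00
Junior associate: 80.8 × $245 = $19,796.00
Subtotal: $62,238.00
Write-off: 4.1 × $555 = $2,275.50
Total: $62,238.00 − $2,275.50 = $59,962.50

$59,962.50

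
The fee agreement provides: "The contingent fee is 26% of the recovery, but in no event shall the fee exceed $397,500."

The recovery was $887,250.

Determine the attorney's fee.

26% of $887,250 = $230,685.00
That is under the $397,500 cap.

$230,685.00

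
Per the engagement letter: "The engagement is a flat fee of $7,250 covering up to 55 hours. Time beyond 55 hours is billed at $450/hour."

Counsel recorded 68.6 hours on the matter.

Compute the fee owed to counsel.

$13,370.00

Flat fee: $7,250.00
Excess hours: 68.6 − 55 = 13.6
Overrun: 13.6 × $450 = $6,120.00
Total: $7,250.00 + $6,120.00 = $13,370.00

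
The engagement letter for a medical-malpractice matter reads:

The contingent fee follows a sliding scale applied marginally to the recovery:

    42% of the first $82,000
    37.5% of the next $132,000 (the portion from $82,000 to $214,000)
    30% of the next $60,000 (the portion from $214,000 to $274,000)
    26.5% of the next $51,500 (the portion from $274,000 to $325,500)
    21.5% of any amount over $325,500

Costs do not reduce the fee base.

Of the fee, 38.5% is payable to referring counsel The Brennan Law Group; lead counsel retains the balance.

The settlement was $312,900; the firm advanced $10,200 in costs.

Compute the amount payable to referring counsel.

Fee base is the gross recovery, $312,900; costs are reimbursed separately.
First $82,000 at 42% = $34,440.00
Next $132,000 at 37.5% = $49,500.00
Next $60,000 at 30% = $18,000.00
Remaining $38,900 at 26.5% = $10,308.50
Fee: $34,440.00 + $49,500.00 + $18,000.00 + $10,308.50 = $112,248.50
Referral share: 38.5% of $112,248.50 = $43,215.67; lead counsel retains $112,248.50 − $43,215.67 = $69,032.83.

$43,215.67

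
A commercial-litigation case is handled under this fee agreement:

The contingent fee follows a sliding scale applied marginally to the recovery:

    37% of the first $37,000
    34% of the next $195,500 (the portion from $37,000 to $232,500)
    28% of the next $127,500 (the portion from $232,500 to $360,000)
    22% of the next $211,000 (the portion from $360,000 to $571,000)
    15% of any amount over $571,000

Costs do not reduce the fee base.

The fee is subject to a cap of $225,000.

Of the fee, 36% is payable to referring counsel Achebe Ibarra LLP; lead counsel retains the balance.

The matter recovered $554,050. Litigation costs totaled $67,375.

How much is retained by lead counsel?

Fee base is the gross recovery, $554,050; costs are reimbursed separately.
First $37,000 at 37% = $13,690.00
Next $195,500 at 34% = $66,470.00
Next $127,500 at 28% = $35,700.00
Remaining $194,050 at 22% = $42,691.00
Fee: $13,690.00 + $66,470.00 + $35,700.00 + $42,691.00 = $158,551.00
$158,551.00 is under the $225,000 cap.
Referral share: 36% of $158,551.00 = $57,078.36; lead counsel retains $158,551.00 − $57,078.36 = $101,472.64.

$101,472.64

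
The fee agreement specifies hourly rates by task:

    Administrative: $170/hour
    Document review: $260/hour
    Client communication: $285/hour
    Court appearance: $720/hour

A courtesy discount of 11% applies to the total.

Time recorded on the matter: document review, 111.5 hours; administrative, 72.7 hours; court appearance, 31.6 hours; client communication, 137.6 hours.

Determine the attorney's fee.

$91,952.13

Administrative: 72.7 × $170 = $12,359.00
Document review: 111.5 × $260 = $28,990.00
Client communication: 137.6 × $285 = $39,216.00
Court appearance: 31.6 × $720 = $22,752.00
Subtotal: $103,317.00
Less 11% discount: −$11,364.87
Total: $103,317.00 − $11,364.87 = $91,952.13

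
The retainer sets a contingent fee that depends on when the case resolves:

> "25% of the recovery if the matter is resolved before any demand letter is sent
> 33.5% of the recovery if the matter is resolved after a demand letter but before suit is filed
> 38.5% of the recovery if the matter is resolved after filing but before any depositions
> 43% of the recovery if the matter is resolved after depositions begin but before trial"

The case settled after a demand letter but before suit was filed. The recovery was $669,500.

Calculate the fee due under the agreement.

$224,282.50

The matter settled after a demand letter but before suit was filed, so the 33.5% rate applies.
$669,500 × 33.5% = $224,282.50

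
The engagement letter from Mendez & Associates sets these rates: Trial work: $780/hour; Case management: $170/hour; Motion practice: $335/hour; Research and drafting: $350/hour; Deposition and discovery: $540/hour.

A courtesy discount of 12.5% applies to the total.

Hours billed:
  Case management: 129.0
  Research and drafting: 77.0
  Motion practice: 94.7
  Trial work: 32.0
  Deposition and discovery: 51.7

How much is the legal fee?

Trial work: 32.0 × $780 = $24,960.00
Case management: 129.0 × $170 = $21,930.00
Motion practice: 94.7 × $335 = $31,724.50
Research and drafting: 77.0 × $350 = $26,950.00
Deposition and discovery: 51.7 × $540 = $27,918.00
Subtotal: $133,482.50
Less 12.5% discount: −$16,685.31
Total: $133,482.50 − $16,685.31 = $116,797.19

$116,797.19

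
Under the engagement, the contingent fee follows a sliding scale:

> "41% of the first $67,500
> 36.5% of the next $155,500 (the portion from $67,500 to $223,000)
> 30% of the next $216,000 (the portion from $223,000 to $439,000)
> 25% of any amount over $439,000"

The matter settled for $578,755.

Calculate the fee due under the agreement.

First $67,500 at 41% = $27,675.00
Next $155,500 at 36.5% = $56,757.50
Next $216,000 at 30% = $64,800.00
Remaining $139,755 at 25% = $34,938.75
Fee: $27,675.00 + $56,757.50 + $64,800.00 + $34,938.75 = $184,171.25

$184,171.25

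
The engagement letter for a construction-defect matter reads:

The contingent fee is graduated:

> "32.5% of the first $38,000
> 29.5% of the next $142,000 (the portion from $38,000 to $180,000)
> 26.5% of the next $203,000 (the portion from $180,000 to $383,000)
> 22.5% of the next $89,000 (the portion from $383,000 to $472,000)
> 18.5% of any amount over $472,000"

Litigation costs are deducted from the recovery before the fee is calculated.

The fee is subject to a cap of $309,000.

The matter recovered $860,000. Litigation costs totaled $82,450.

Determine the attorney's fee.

Fee base (net of costs): $860,000 − $82,450 = $777,550
First $38,000 at 32.5% = $12,350.00
Next $142,000 at 29.5% = $41,890.00
Next $203,000 at 26.5% = $53,795.00
Next $89,000 at 22.5% = $20,025.00
Remaining $305,550 at 18.5% = $56,526.75
Fee: $12,350.00 + $41,890.00 + $53,795.00 + $20,025.00 + $56,526.75 = $184,586.75
$184,586.75 is under the $309,000 cap.

$184,586.75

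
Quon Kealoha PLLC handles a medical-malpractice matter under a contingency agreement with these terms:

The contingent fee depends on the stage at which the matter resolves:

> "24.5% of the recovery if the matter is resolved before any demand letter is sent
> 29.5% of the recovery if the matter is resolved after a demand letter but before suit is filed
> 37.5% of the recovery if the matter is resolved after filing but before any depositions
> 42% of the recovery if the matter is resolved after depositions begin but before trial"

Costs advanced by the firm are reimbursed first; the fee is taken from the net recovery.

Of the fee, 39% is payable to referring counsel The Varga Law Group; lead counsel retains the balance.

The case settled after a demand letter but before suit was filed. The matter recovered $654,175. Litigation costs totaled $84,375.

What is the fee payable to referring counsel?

$65,555.49

Fee base (net of costs): $654,175 − $84,375 = $569,800
The matter settled after a demand letter but before suit was filed, so the 29.5% rate applies.
$569,800 × 29.5% = $168,091.00
Referral share: 39% of $168,091.00 = $65,555.49; lead counsel retains $168,091.00 − $65,555.49 = $102,535.51.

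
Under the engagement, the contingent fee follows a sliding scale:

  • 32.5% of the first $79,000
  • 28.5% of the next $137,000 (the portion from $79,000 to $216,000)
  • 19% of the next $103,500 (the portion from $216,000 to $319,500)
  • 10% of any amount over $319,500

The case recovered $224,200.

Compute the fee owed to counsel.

$66,278.00

First $79,000 at 32.5% = $25,675.00
Next $137,000 at 28.5% = $39,045.00
Remaining $8,200 at 19% = $1,558.00
Fee: $25,675.00 + $39,045.00 + $1,558.00 = $66,278.00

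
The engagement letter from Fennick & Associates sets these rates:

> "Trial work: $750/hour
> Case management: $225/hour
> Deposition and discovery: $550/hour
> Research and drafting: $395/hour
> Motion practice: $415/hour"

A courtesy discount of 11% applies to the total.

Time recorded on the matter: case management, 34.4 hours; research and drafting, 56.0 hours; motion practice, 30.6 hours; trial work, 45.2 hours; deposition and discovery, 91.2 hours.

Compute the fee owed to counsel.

Trial work: 45.2 × $750 = $33,900.00
Case management: 34.4 × $225 = $7,740.00
Deposition and discovery: 91.2 × $550 = $50,160.00
Research and drafting: 56.0 × $395 = $22,120.00
Motion practice: 30.6 × $415 = $12,699.00
Subtotal: $126,619.00
Less 11% discount: −$13,928.09
Total: $126,619.00 − $13,928.09 = $112,690.91

$112,690.91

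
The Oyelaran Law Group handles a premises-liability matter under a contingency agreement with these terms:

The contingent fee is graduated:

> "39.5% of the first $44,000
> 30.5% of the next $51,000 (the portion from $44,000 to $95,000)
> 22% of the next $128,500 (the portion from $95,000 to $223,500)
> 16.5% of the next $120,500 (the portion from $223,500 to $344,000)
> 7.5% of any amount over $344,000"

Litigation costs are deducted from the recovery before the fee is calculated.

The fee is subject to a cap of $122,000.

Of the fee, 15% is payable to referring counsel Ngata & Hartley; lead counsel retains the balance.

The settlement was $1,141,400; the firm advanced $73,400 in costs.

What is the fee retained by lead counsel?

$103,700.00

Fee base (net of costs): $1,141,400 − $73,400 = $1,068,000
First $44,000 at 39.5% = $17,380.00
Next $51,000 at 30.5% = $15,555.00
Next $128,500 at 22% = $28,270.00
Next $120,500 at 16.5% = $19,882.50
Remaining $724,000 at 7.5% = $54,300.00
Fee: $17,380.00 + $15,555.00 + $28,270.00 + $19,882.50 + $54,300.00 = $135,387.50
$135,387.50 exceeds the $122,000 cap, so the fee is capped at $122,000.00.
Referral share: 15% of $122,000.00 = $18,300.00; lead counsel retains $122,000.00 − $18,300.00 = $103,700.00.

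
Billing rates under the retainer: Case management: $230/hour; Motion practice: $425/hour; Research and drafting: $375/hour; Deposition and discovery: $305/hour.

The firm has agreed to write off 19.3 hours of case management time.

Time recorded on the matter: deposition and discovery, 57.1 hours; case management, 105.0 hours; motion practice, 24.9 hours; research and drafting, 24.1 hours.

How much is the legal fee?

$56,746.50

Case management: 105.0 × $230 = $24,150.00
Motion practice: 24.9 × $425 = $10,582.50
Research and drafting: 24.1 × $375 = $9,037.50
Deposition and discovery: 57.1 × $305 = $17,415.50
Subtotal: $61,185.50
Write-off: 19.3 × $230 = $4,439.00
Total: $61,185.50 − $4,439.00 = $56,746.50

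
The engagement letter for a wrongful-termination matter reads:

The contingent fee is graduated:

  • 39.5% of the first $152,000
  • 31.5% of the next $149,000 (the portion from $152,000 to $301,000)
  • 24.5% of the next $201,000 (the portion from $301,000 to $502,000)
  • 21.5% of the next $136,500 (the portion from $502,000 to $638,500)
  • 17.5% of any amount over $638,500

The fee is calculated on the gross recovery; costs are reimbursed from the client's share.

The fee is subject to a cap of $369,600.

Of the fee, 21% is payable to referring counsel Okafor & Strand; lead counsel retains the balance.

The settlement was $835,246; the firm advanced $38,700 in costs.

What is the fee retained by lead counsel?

Fee base is the gross recovery, $835,246; costs are reimbursed separately.
First $152,000 at 39.5% = $60,040.00
Next $149,000 at 31.5% = $46,935.00
Next $201,000 at 24.5% = $49,245.00
Next $136,500 at 21.5% = $29,347.50
Remaining $196,746 at 17.5% = $34,430.55
Fee: $60,040.00 + $46,935.00 + $49,245.00 + $29,347.50 + $34,430.55 = $219,998.05
$219,998.05 is under the $369,600 cap.
Referral share: 21% of $219,998.05 = $46,199.59; lead counsel retains $219,998.05 − $46,199.59 = $173,798.46.

$173,798.46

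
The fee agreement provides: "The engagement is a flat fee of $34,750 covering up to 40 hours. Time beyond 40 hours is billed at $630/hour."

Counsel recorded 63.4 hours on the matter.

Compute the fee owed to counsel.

Flat fee: $34,750.00
Excess hours: 63.4 − 40 = 23.4
Overrun: 23.4 × $630 = $14,742.00
Total: $34,750.00 + $14,742.00 = $49,492.00

$49,492.00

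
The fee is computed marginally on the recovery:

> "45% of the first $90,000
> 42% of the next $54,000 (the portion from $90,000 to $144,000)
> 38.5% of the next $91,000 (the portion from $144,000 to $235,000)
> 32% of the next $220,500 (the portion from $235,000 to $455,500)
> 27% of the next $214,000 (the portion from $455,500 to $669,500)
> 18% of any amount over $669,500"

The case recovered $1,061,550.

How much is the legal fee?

$297,124.00

First $90,000 at 45% = $40,500.00
Next $54,000 at 42% = $22,680.00
Next $91,000 at 38.5% = $35,035.00
Next $220,500 at 32% = $70,560.00
Next $214,000 at 27% = $57,780.00
Remaining $392,050 at 18% = $70,569.00
Fee: $40,500.00 + $22,680.00 + $35,035.00 + $70,560.00 + $57,780.00 + $70,569.00 = $297,124.00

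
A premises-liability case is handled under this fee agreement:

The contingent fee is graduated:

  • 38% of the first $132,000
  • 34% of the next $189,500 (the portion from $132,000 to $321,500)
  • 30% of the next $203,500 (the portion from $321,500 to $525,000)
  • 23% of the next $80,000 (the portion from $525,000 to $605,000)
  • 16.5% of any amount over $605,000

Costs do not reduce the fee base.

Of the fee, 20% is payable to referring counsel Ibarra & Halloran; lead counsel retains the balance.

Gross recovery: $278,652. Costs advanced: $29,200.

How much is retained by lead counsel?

Fee base is the gross recovery, $278,652; costs are reimbursed separately.
First $132,000 at 38% = $50,160.00
Remaining $146,652 at 34% = $49,861.68
Fee: $50,160.00 + $49,861.68 = $100,021.68
Referral share: 20% of $100,021.68 = $20,004.34; lead counsel retains $100,021.68 − $20,004.34 = $80,017.34.

$80,017.34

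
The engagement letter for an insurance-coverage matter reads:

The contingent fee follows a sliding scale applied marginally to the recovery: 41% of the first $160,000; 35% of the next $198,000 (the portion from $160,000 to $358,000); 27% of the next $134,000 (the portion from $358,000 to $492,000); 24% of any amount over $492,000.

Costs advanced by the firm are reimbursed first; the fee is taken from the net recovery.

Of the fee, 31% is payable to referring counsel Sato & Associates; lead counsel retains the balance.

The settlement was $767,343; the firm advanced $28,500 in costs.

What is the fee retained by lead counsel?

$158,922.40

Fee base (net of costs): $767,343 − $28,500 = $738,843
First $160,000 at 41% = $65,600.00
Next $198,000 at 35% = $69,300.00
Next $134,000 at 27% = $36,180.00
Remaining $246,843 at 24% = $59,242.32
Fee: $65,600.00 + $69,300.00 + $36,180.00 + $59,242.32 = $230,322.32
Referral share: 31% of $230,322.32 = $71,399.92; lead counsel retains $230,322.32 − $71,399.92 = $158,922.40.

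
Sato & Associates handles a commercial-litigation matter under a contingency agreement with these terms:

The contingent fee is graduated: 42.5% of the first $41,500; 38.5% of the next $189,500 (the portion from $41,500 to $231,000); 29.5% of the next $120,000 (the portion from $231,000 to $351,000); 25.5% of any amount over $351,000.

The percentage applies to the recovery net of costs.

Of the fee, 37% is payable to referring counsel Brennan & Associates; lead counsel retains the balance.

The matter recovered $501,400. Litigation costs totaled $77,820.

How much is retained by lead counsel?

$91,036.83

Fee base (net of costs): $501,400 − $77,820 = $423,580
First $41,500 at 42.5% = $17,637.50
Next $189,500 at 38.5% = $72,957.50
Next $120,000 at 29.5% = $35,400.00
Remaining $72,580 at 25.5% = $18,507.90
Fee: $17,637.50 + $72,957.50 + $35,400.00 + $18,507.90 = $144,502.90
Referral share: 37% of $144,502.90 = $53,466.07; lead counsel retains $144,502.90 − $53,466.07 = $91,036.83.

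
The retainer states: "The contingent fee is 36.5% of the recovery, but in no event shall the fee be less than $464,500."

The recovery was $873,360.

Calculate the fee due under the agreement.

$464,500.00

36.5% of $873,360 = $318,776.40
That is below the $464,500 minimum, so the minimum applies.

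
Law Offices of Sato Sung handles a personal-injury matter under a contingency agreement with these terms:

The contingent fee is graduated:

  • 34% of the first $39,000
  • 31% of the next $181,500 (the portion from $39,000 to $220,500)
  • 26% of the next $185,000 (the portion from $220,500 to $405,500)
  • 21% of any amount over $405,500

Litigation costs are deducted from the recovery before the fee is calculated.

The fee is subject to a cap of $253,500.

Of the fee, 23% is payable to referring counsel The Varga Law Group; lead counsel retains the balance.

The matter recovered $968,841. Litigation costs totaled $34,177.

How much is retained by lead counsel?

$176,137.07

Fee base (net of costs): $968,841 − $34,177 = $934,664
First $39,000 at 34% = $13,260.00
Next $181,500 at 31% = $56,265.00
Next $185,000 at 26% = $48,100.00
Remaining $529,164 at 21% = $111,124.44
Fee: $13,260.00 + $56,265.00 + $48,100.00 + $111,124.44 = $228,749.44
$228,749.44 is under the $253,500 cap.
Referral share: 23% of $228,749.44 = $52,612.37; lead counsel retains $228,749.44 − $52,612.37 = $176,137.07.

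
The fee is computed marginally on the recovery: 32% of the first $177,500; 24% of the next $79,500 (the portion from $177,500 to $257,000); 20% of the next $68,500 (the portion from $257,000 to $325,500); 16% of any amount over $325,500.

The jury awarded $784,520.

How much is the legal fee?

First $177,500 at 32% = $56,800.00
Next $79,500 at 24% = $19,080.00
Next $68,500 at 20% = $13,700.00
Remaining $459,020 at 16% = $73,443.20
Fee: $56,800.00 + $19,080.00 + $13,700.00 + $73,443.20 = $163,023.20

$163,023.20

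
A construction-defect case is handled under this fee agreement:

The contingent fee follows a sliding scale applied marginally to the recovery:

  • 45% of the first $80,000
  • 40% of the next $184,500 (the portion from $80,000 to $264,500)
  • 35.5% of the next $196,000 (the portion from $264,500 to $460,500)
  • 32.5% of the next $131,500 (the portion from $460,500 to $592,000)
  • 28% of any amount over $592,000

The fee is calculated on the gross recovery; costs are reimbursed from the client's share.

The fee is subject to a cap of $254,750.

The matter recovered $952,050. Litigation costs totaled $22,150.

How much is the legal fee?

Fee base is the gross recovery, $952,050; costs are reimbursed separately.
First $80,000 at 45% = $36,000.00
Next $184,500 at 40% = $73,800.00
Next $196,000 at 35.5% = $69,580.00
Next $131,500 at 32.5% = $42,737.50
Remaining $360,050 at 28% = $100,814.00
Fee: $36,000.00 + $73,800.00 + $69,580.00 + $42,737.50 + $100,814.00 = $322,931.50
$322,931.50 exceeds the $254,750 cap, so the fee is capped at $254,750.00.

$254,750.00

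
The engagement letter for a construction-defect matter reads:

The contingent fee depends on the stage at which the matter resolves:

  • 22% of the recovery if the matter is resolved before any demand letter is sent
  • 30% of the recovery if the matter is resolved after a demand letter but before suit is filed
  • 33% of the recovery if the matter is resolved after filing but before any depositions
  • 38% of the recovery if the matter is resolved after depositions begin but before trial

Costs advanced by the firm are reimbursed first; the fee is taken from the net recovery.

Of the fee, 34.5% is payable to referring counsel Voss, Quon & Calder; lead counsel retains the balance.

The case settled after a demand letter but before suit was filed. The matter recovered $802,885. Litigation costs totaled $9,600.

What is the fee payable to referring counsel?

Fee base (net of costs): $802,885 − $9,600 = $793,285
The matter settled after a demand letter but before suit was filed, so the 30% rate applies.
$793,285 × 30% = $237,985.50
Referral share: 34.5% of $237,985.50 = $82,105.00; lead counsel retains $237,985.50 − $82,105.00 = $155,880.50.

$82,105.00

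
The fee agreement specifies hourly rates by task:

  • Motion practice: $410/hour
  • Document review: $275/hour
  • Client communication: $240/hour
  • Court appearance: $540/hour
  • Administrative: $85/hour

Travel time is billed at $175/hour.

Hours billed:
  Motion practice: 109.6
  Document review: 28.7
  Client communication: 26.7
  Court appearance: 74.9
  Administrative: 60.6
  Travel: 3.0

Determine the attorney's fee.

Motion practice: 109.6 × $410 = $44,936.00
Document review: 28.7 × $275 = $7,892.50
Client communication: 26.7 × $240 = $6,408.00
Court appearance: 74.9 × $540 = $40,446.00
Administrative: 60.6 × $85 = $5,151.00
Subtotal: $44,936.00 + $7,892.50 + $6,408.00 + $40,446.00 + $5,151.00 = $104,833.50
Travel: 3.0 × $175 = $525.00
Total: $104,833.50 + $525.00 = $105,358.50

$105,358.50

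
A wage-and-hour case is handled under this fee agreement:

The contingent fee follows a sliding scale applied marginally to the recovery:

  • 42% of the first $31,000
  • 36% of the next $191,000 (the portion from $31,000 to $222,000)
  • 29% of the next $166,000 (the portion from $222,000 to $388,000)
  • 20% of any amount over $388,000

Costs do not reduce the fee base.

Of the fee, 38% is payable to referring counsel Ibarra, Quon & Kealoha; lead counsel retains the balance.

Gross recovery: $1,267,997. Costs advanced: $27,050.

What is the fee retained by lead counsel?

$189,670.03

Fee base is the gross recovery, $1,267,997; costs are reimbursed separately.
First $31,000 at 42% = $13,020.00
Next $191,000 at 36% = $68,760.00
Next $166,000 at 29% = $48,140.00
Remaining $879,997 at 20% = $175,999.40
Fee: $13,020.00 + $68,760.00 + $48,140.00 + $175,999.40 = $305,919.40
Referral share: 38% of $305,919.40 = $116,249.37; lead counsel retains $305,919.40 − $116,249.37 = $189,670.03.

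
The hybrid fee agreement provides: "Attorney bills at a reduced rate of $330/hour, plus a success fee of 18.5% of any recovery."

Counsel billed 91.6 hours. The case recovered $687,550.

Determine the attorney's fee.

$157,424.75

Hourly: 91.6 × $330 = $30,228.00
Success fee: 18.5% of $687,550 = $127,196.75
Total: $30,228.00 + $127,196.75 = $157,424.75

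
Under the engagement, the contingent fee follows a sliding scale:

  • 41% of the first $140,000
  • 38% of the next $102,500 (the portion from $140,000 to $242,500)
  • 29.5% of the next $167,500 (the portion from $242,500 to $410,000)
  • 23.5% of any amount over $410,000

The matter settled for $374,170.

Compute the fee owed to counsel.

$135,192.65

First $140,000 at 41% = $57,400.00
Next $102,500 at 38% = $38,950.00
Remaining $131,670 at 29.5% = $38,842.65
Fee: $57,400.00 + $38,950.00 + $38,842.65 = $135,192.65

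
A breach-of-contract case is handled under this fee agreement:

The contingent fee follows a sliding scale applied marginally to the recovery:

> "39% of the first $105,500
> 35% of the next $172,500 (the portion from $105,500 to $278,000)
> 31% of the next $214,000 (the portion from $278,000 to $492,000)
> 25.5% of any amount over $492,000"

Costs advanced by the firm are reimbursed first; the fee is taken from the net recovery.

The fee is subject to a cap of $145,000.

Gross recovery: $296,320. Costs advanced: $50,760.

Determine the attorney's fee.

$90,166.00

Fee base (net of costs): $296,320 − $50,760 = $245,560
First $105,500 at 39% = $41,145.00
Remaining $140,060 at 35% = $49,021.00
Fee: $41,145.00 + $49,021.00 = $90,166.00
$90,166.00 is under the $145,000 cap.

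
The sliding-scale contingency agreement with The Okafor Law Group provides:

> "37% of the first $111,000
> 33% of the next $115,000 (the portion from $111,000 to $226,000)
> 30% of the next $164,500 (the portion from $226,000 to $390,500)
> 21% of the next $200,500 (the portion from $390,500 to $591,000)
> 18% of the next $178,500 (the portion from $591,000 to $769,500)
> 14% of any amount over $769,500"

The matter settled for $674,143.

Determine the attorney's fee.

$185,440.74

First $111,000 at 37% = $41,070.00
Next $115,000 at 33% = $37,950.00
Next $164,500 at 30% = $49,350.00
Next $200,500 at 21% = $42,105.00
Remaining $83,143 at 18% = $14,965.74
Fee: $41,070.00 + $37,950.00 + $49,350.00 + $42,105.00 + $14,965.74 = $185,440.74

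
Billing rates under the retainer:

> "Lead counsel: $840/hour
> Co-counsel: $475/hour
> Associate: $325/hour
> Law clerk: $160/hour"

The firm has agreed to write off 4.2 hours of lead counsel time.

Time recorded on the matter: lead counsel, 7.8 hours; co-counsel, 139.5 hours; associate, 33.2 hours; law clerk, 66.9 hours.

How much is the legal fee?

$90,780.50

Lead counsel: 7.8 × $840 = $6,552.00
Co-counsel: 139.5 × $475 = $66,262.50
Associate: 33.2 × $325 = $10,790.00
Law clerk: 66.9 × $160 = $10,704.00
Subtotal: $94,308.50
Write-off: 4.2 × $840 = $3,528.00
Total: $94,308.50 − $3,528.00 = $90,780.50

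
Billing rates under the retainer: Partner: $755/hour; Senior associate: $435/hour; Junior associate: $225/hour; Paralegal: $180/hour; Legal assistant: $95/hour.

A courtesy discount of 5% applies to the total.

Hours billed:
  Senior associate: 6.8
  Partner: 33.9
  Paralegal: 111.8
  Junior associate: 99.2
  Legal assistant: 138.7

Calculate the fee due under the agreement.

Partner: 33.9 × $755 = $25,594.50
Senior associate: 6.8 × $435 = $2,958.00
Junior associate: 99.2 × $225 = $22,320.00
Paralegal: 111.8 × $180 = $20,124.00
Legal assistant: 138.7 × $95 = $13,176.50
Subtotal: $84,173.00
Less 5% discount: −$4,208.65
Total: $84,173.00 − $4,208.65 = $79,964.35

$79,964.35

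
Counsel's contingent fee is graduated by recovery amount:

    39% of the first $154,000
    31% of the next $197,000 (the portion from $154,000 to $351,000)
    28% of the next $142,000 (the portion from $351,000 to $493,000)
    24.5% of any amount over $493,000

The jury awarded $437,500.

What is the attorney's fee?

$145,350.00

First $154,000 at 39% = $60,060.00
Next $197,000 at 31% = $61,070.00
Remaining $86,500 at 28% = $24,220.00
Fee: $60,060.00 + $61,070.00 + $24,220.00 = $145,350.00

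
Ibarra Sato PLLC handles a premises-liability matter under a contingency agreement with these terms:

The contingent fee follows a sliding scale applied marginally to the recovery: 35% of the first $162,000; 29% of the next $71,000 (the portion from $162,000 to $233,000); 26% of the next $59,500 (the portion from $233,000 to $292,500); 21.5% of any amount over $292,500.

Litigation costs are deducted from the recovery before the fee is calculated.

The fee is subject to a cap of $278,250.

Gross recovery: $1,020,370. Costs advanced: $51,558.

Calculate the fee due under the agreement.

$238,167.08

Fee base (net of costs): $1,020,370 − $51,558 = $968,812
First $162,000 at 35% = $56,700.00
Next $71,000 at 29% = $20,590.00
Next $59,500 at 26% = $15,470.00
Remaining $676,312 at 21.5% = $145,407.08
Fee: $56,700.00 + $20,590.00 + $15,470.00 + $145,407.08 = $238,167.08
$238,167.08 is under the $278,250 cap.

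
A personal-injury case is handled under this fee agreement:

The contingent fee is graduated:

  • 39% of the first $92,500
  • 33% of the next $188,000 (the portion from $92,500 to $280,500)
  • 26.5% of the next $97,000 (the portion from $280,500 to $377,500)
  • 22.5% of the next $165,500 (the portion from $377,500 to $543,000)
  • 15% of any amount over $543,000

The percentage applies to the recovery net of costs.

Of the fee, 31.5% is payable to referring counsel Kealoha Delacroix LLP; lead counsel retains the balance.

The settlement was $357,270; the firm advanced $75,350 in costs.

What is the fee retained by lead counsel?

Fee base (net of costs): $357,270 − $75,350 = $281,920
First $92,500 at 39% = $36,075.00
Next $188,000 at 33% = $62,040.00
Remaining $1,420 at 26.5% = $376.30
Fee: $36,075.00 + $62,040.00 + $376.30 = $98,491.30
Referral share: 31.5% of $98,491.30 = $31,024.76; lead counsel retains $98,491.30 − $31,024.76 = $67,466.54.

$67,466.54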